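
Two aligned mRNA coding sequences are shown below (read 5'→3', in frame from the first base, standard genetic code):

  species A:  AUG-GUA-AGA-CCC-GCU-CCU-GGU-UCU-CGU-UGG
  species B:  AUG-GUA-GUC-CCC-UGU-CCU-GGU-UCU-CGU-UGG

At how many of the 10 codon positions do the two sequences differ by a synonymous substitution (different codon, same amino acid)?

0

Codon 1: AUG Met / AUG Met — identical.
Codon 2: GUA Val / GUA Val — identical.
Codon 3: AGA Arg / GUC Val — nonsynonymous.
Codon 4: CCC Pro / CCC Pro — identical.
Codon 5: GCU Ala / UGU Cys — nonsynonymous.
Codon 6: CCU Pro / CCU Pro — identical.
Codon 7: GGU Gly / GGU Gly — identical.
Codon 8: UCU Ser / UCU Ser — identical.
Codon 9: CGU Arg / CGU Arg — identical.
Codon 10: UGG Trp / UGG Trp — identical.
Synonymous differences: 0.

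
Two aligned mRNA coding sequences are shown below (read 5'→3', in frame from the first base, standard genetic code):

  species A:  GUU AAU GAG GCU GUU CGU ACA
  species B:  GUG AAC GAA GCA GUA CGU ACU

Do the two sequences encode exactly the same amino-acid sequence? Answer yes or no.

Codon 1: GUU Val / GUG Val — synonymous.
Codon 2: AAU Asn / AAC Asn — synonymous.
Codon 3: GAG Glu / GAA Glu — synonymous.
Codon 4: GCU Ala / GCA Ala — synonymous.
Codon 5: GUU Val / GUA Val — synonymous.
Codon 6: CGU Arg / CGU Arg — identical.
Codon 7: ACA Thr / ACU Thr — synonymous.
Nonsynonymous differences: 0 → same protein.

yes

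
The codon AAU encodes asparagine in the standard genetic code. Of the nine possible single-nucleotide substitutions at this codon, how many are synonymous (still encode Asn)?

Position 1: none → 0 synonymous.
Position 2: none → 0 synonymous.
Position 3: AAC → 1 synonymous.
Total: 0 + 0 + 1 = 1.

1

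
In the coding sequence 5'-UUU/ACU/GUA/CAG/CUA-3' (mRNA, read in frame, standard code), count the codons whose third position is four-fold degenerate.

Codon 1 UUU (Phe): third position 2-fold.
Codon 2 ACU (Thr): third position 4-fold.
Codon 3 GUA (Val): third position 4-fold.
Codon 4 CAG (Gln): third position 2-fold.
Codon 5 CUA (Leu): third position 4-fold.
Four-fold degenerate third positions: 3.

3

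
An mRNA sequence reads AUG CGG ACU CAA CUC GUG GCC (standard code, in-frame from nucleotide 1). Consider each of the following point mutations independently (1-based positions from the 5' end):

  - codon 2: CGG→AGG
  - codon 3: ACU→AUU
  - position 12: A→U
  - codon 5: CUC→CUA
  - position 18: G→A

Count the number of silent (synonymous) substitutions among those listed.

3

Codon 2: CGG (Arg) → AGG (Arg) — synonymous.
Codon 3: ACU (Thr) → AUU (Ile) — missense.
Codon 4: CAA (Gln) → CAU (His) — missense.
Codon 5: CUC (Leu) → CUA (Leu) — synonymous.
Codon 6: GUG (Val) → GUA (Val) — synonymous.
Synonymous: 3 of 5.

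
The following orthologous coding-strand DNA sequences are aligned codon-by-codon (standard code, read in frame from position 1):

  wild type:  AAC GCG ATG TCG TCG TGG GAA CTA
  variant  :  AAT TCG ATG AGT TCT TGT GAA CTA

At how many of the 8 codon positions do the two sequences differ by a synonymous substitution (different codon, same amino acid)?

Codon 1: AAC Asn / AAT Asn — synonymous.
Codon 2: GCG Ala / TCG Ser — nonsynonymous.
Codon 3: ATG Met / ATG Met — identical.
Codon 4: TCG Ser / AGT Ser — synonymous.
Codon 5: TCG Ser / TCT Ser — synonymous.
Codon 6: TGG Trp / TGT Cys — nonsynonymous.
Codon 7: GAA Glu / GAA Glu — identical.
Codon 8: CTA Leu / CTA Leu — identical.
Synonymous differences: 3.

3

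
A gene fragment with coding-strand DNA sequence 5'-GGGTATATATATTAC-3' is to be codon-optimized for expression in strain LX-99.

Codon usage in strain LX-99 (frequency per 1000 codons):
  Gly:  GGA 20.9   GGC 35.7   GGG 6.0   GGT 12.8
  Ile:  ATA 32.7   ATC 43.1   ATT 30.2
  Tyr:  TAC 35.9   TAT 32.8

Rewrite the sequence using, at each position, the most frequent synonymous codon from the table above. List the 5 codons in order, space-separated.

Codon 1 (Gly): best is GGC at 35.7.
Codon 2 (Tyr): best is TAC at 35.9.
Codon 3 (Ile): best is ATC at 43.1.
Codon 4 (Tyr): best is TAC at 35.9.
Codon 5 (Tyr): best is TAC at 35.9.

GGC TAC ATC TAC TAC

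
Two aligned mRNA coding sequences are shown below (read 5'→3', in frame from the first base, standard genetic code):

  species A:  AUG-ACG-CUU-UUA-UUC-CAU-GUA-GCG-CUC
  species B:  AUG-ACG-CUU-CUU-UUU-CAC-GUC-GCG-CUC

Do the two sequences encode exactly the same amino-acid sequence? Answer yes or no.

Codon 1: AUG Met / AUG Met — identical.
Codon 2: ACG Thr / ACG Thr — identical.
Codon 3: CUU Leu / CUU Leu — identical.
Codon 4: UUA Leu / CUU Leu — synonymous.
Codon 5: UUC Phe / UUU Phe — synonymous.
Codon 6: CAU His / CAC His — synonymous.
Codon 7: GUA Val / GUC Val — synonymous.
Codon 8: GCG Ala / GCG Ala — identical.
Codon 9: CUC Leu / CUC Leu — identical.
Nonsynonymous differences: 0 → same protein.

yes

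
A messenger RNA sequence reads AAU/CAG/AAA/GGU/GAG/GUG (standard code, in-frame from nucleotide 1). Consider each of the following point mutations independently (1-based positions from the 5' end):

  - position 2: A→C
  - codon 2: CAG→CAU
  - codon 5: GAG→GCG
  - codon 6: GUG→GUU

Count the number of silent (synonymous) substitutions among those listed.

1

Codon 1: AAU (Asn) → ACU (Thr) — missense.
Codon 2: CAG (Gln) → CAU (His) — missense.
Codon 5: GAG (Glu) → GCG (Ala) — missense.
Codon 6: GUG (Val) → GUU (Val) — synonymous.
Synonymous: 1 of 4.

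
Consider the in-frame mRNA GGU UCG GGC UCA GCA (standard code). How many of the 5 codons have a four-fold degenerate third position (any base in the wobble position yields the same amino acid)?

5

Codon 1 GGU (Gly): third position 4-fold.
Codon 2 UCG (Ser): third position 4-fold.
Codon 3 GGC (Gly): third position 4-fold.
Codon 4 UCA (Ser): third position 4-fold.
Codon 5 GCA (Ala): third position 4-fold.
Four-fold degenerate third positions: 5.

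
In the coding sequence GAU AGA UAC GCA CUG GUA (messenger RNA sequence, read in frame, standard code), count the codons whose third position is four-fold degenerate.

Codon 1 GAU (Asp): third position 2-fold.
Codon 2 AGA (Arg): third position 2-fold.
Codon 3 UAC (Tyr): third position 2-fold.
Codon 4 GCA (Ala): third position 4-fold.
Codon 5 CUG (Leu): third position 4-fold.
Codon 6 GUA (Val): third position 4-fold.
Four-fold degenerate third positions: 3.

3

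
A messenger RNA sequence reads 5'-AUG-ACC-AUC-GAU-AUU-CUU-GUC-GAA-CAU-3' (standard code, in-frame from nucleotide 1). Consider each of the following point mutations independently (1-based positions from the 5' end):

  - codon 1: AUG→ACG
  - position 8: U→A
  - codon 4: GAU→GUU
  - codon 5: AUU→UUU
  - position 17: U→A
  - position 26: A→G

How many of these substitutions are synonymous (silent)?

0

Codon 1: AUG (Met) → ACG (Thr) — missense.
Codon 3: AUC (Ile) → AAC (Asn) — missense.
Codon 4: GAU (Asp) → GUU (Val) — missense.
Codon 5: AUU (Ile) → UUU (Phe) — missense.
Codon 6: CUU (Leu) → CAU (His) — missense.
Codon 9: CAU (His) → CGU (Arg) — missense.
Synonymous: 0 of 6.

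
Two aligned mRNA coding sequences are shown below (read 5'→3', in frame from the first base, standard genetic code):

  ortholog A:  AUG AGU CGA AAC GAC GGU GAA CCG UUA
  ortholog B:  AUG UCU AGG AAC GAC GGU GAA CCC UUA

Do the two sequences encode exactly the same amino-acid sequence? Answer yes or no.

Codon 1: AUG Met / AUG Met — identical.
Codon 2: AGU Ser / UCU Ser — synonymous.
Codon 3: CGA Arg / AGG Arg — synonymous.
Codon 4: AAC Asn / AAC Asn — identical.
Codon 5: GAC Asp / GAC Asp — identical.
Codon 6: GGU Gly / GGU Gly — identical.
Codon 7: GAA Glu / GAA Glu — identical.
Codon 8: CCG Pro / CCC Pro — synonymous.
Codon 9: UUA Leu / UUA Leu — identical.
Nonsynonymous differences: 0 → same protein.

yes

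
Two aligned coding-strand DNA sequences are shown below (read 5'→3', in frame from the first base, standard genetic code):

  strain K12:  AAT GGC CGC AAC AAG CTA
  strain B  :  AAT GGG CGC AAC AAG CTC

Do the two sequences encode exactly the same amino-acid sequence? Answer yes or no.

Codon 1: AAT Asn / AAT Asn — identical.
Codon 2: GGC Gly / GGG Gly — synonymous.
Codon 3: CGC Arg / CGC Arg — identical.
Codon 4: AAC Asn / AAC Asn — identical.
Codon 5: AAG Lys / AAG Lys — identical.
Codon 6: CTA Leu / CTC Leu — synonymous.
Nonsynonymous differences: 0 → same protein.

yes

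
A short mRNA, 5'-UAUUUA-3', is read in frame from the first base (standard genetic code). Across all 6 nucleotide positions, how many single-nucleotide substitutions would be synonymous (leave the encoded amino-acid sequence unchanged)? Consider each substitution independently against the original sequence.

3

Codon 1 (UAU, Tyr): 1 synonymous substitution.
Codon 2 (UUA, Leu): 2 synonymous substitutions.
Total: 1 + 2 = 3.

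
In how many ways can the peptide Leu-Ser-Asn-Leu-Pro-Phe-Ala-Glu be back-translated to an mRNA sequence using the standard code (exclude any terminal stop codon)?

27648

Leu: 6 codons.
Ser: 6 codons.
Asn: 2 codons.
Leu: 6 codons.
Pro: 4 codons.
Phe: 2 codons.
Ala: 4 codons.
Glu: 2 codons.
6 × 6 × 2 × 6 × 4 × 2 × 4 × 2 = 27648.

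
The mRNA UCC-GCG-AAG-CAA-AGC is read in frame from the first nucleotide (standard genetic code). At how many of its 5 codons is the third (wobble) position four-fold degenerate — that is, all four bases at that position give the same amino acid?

Codon 1 UCC (Ser): third position 4-fold.
Codon 2 GCG (Ala): third position 4-fold.
Codon 3 AAG (Lys): third position 2-fold.
Codon 4 CAA (Gln): third position 2-fold.
Codon 5 AGC (Ser): third position 2-fold.
Four-fold degenerate third positions: 2.

2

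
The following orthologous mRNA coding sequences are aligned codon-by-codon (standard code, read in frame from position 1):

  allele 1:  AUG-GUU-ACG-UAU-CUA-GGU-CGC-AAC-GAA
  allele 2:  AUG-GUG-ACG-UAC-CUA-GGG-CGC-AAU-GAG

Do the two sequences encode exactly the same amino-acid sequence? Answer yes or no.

yes

Codon 1: AUG Met / AUG Met — identical.
Codon 2: GUU Val / GUG Val — synonymous.
Codon 3: ACG Thr / ACG Thr — identical.
Codon 4: UAU Tyr / UAC Tyr — synonymous.
Codon 5: CUA Leu / CUA Leu — identical.
Codon 6: GGU Gly / GGG Gly — synonymous.
Codon 7: CGC Arg / CGC Arg — identical.
Codon 8: AAC Asn / AAU Asn — synonymous.
Codon 9: GAA Glu / GAG Glu — synonymous.
Nonsynonymous differences: 0 → same protein.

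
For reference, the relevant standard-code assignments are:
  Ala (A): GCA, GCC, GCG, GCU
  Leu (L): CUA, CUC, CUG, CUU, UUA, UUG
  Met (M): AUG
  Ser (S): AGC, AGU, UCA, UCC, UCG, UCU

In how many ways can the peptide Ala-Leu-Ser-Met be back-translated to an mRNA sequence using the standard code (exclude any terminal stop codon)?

144

Ala: 4 codons.
Leu: 6 codons.
Ser: 6 codons.
Met: 1 codon.
4 × 6 × 6 × 1 = 144.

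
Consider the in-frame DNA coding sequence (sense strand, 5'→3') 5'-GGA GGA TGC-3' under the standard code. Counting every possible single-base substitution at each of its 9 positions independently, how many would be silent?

7

Codon 1 (GGA, Gly): 3 synonymous substitutions.
Codon 2 (GGA, Gly): 3 synonymous substitutions.
Codon 3 (TGC, Cys): 1 synonymous substitution.
Total: 3 + 3 + 1 = 7.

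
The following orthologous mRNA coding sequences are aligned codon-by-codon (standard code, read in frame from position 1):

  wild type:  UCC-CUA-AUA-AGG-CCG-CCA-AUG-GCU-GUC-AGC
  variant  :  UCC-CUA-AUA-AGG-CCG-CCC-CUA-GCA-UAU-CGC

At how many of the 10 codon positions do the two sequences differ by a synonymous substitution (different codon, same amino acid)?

2

Codon 1: UCC Ser / UCC Ser — identical.
Codon 2: CUA Leu / CUA Leu — identical.
Codon 3: AUA Ile / AUA Ile — identical.
Codon 4: AGG Arg / AGG Arg — identical.
Codon 5: CCG Pro / CCG Pro — identical.
Codon 6: CCA Pro / CCC Pro — synonymous.
Codon 7: AUG Met / CUA Leu — nonsynonymous.
Codon 8: GCU Ala / GCA Ala — synonymous.
Codon 9: GUC Val / UAU Tyr — nonsynonymous.
Codon 10: AGC Ser / CGC Arg — nonsynonymous.
Synonymous differences: 2.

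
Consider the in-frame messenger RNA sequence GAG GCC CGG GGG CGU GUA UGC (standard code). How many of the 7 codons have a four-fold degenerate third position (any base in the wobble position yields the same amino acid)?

5

Codon 1 GAG (Glu): third position 2-fold.
Codon 2 GCC (Ala): third position 4-fold.
Codon 3 CGG (Arg): third position 4-fold.
Codon 4 GGG (Gly): third position 4-fold.
Codon 5 CGU (Arg): third position 4-fold.
Codon 6 GUA (Val): third position 4-fold.
Codon 7 UGC (Cys): third position 2-fold.
Four-fold degenerate third positions: 5.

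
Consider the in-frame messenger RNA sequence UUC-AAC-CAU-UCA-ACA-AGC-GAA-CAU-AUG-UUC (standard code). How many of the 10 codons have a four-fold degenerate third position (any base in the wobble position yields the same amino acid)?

Codon 1 UUC (Phe): third position 2-fold.
Codon 2 AAC (Asn): third position 2-fold.
Codon 3 CAU (His): third position 2-fold.
Codon 4 UCA (Ser): third position 4-fold.
Codon 5 ACA (Thr): third position 4-fold.
Codon 6 AGC (Ser): third position 2-fold.
Codon 7 GAA (Glu): third position 2-fold.
Codon 8 CAU (His): third position 2-fold.
Codon 9 AUG (Met): third position 1-fold.
Codon 10 UUC (Phe): third position 2-fold.
Four-fold degenerate third positions: 2.

2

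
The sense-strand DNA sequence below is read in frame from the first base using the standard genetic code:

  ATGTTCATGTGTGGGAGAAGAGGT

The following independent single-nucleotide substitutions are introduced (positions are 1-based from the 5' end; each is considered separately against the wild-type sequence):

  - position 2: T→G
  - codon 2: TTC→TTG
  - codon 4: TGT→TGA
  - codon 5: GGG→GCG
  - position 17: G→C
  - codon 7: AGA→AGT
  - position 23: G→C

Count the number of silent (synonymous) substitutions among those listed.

Codon 1: ATG (Met) → AGG (Arg) — missense.
Codon 2: TTC (Phe) → TTG (Leu) — missense.
Codon 4: TGT (Cys) → TGA (Stop) — nonsense.
Codon 5: GGG (Gly) → GCG (Ala) — missense.
Codon 6: AGA (Arg) → ACA (Thr) — missense.
Codon 7: AGA (Arg) → AGT (Ser) — missense.
Codon 8: GGT (Gly) → GCT (Ala) — missense.
Synonymous: 0 of 7.

0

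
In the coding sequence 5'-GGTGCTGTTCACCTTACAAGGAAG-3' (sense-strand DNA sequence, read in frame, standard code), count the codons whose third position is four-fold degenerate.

Codon 1 GGT (Gly): third position 4-fold.
Codon 2 GCT (Ala): third position 4-fold.
Codon 3 GTT (Val): third position 4-fold.
Codon 4 CAC (His): third position 2-fold.
Codon 5 CTT (Leu): third position 4-fold.
Codon 6 ACA (Thr): third position 4-fold.
Codon 7 AGG (Arg): third position 2-fold.
Codon 8 AAG (Lys): third position 2-fold.
Four-fold degenerate third positions: 5.

5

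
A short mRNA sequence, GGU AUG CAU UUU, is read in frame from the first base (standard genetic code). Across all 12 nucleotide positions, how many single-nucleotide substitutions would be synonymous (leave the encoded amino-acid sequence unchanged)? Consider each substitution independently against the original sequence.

Codon 1 (GGU, Gly): 3 synonymous substitutions.
Codon 2 (AUG, Met): 0 synonymous substitutions.
Codon 3 (CAU, His): 1 synonymous substitution.
Codon 4 (UUU, Phe): 1 synonymous substitution.
Total: 3 + 0 + 1 + 1 = 5.

5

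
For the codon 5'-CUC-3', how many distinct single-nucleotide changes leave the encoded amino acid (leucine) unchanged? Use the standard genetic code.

Position 1: none → 0 synonymous.
Position 2: none → 0 synonymous.
Position 3: CUU, CUA, CUG → 3 synonymous.
Total: 0 + 0 + 3 = 3.

3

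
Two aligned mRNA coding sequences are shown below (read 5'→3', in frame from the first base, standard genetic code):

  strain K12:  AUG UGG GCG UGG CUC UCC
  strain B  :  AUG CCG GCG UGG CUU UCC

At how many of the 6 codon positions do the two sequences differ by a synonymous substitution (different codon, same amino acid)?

Codon 1: AUG Met / AUG Met — identical.
Codon 2: UGG Trp / CCG Pro — nonsynonymous.
Codon 3: GCG Ala / GCG Ala — identical.
Codon 4: UGG Trp / UGG Trp — identical.
Codon 5: CUC Leu / CUU Leu — synonymous.
Codon 6: UCC Ser / UCC Ser — identical.
Synonymous differences: 1.

1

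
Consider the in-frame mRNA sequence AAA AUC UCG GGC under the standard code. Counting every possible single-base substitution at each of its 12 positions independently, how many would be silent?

9

Codon 1 (AAA, Lys): 1 synonymous substitution.
Codon 2 (AUC, Ile): 2 synonymous substitutions.
Codon 3 (UCG, Ser): 3 synonymous substitutions.
Codon 4 (GGC, Gly): 3 synonymous substitutions.
Total: 1 + 2 + 3 + 3 = 9.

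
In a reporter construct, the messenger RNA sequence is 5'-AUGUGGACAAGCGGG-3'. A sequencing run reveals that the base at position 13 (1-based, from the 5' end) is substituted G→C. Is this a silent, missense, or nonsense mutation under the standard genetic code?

Position 13 falls in codon 5: GGG → Gly.
After the substitution the codon is CGG → Arg.
Gly ≠ Arg, so this is a missense mutation.

missense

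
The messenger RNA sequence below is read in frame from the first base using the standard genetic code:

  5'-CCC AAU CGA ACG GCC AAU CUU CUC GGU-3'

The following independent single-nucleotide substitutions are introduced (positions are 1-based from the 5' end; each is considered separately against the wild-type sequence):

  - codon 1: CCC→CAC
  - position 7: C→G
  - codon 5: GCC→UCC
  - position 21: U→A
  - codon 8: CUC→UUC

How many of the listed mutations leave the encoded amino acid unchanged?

Codon 1: CCC (Pro) → CAC (His) — missense.
Codon 3: CGA (Arg) → GGA (Gly) — missense.
Codon 5: GCC (Ala) → UCC (Ser) — missense.
Codon 7: CUU (Leu) → CUA (Leu) — synonymous.
Codon 8: CUC (Leu) → UUC (Phe) — missense.
Synonymous: 1 of 5.

1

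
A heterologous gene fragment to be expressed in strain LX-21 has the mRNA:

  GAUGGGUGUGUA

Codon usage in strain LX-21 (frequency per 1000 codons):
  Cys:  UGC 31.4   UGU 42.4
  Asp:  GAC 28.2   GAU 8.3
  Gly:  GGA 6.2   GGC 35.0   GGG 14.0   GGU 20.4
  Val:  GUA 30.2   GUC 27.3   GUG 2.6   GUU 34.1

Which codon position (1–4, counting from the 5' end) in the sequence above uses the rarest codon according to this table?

Codon 1 GAU (Asp): 8.3 per 1000.
Codon 2 GGG (Gly): 14.0 per 1000.
Codon 3 UGU (Cys): 42.4 per 1000.
Codon 4 GUA (Val): 30.2 per 1000.
Lowest frequency is 8.3 at codon 1.

1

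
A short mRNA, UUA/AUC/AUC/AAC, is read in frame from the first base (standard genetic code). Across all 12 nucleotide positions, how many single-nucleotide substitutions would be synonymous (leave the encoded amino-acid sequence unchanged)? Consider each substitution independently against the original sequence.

Codon 1 (UUA, Leu): 2 synonymous substitutions.
Codon 2 (AUC, Ile): 2 synonymous substitutions.
Codon 3 (AUC, Ile): 2 synonymous substitutions.
Codon 4 (AAC, Asn): 1 synonymous substitution.
Total: 2 + 2 + 2 + 1 = 7.

7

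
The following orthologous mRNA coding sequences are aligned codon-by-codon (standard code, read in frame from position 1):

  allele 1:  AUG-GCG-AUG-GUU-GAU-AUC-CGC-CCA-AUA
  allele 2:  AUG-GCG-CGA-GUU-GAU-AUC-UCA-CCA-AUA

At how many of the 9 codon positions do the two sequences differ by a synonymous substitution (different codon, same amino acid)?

Codon 1: AUG Met / AUG Met — identical.
Codon 2: GCG Ala / GCG Ala — identical.
Codon 3: AUG Met / CGA Arg — nonsynonymous.
Codon 4: GUU Val / GUU Val — identical.
Codon 5: GAU Asp / GAU Asp — identical.
Codon 6: AUC Ile / AUC Ile — identical.
Codon 7: CGC Arg / UCA Ser — nonsynonymous.
Codon 8: CCA Pro / CCA Pro — identical.
Codon 9: AUA Ile / AUA Ile — identical.
Synonymous differences: 0.

0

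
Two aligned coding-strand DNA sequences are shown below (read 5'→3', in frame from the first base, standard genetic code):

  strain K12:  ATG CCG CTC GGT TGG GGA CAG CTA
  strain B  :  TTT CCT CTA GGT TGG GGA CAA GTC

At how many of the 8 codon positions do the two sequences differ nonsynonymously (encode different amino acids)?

2

Codon 1: ATG Met / TTT Phe — nonsynonymous.
Codon 2: CCG Pro / CCT Pro — synonymous.
Codon 3: CTC Leu / CTA Leu — synonymous.
Codon 4: GGT Gly / GGT Gly — identical.
Codon 5: TGG Trp / TGG Trp — identical.
Codon 6: GGA Gly / GGA Gly — identical.
Codon 7: CAG Gln / CAA Gln — synonymous.
Codon 8: CTA Leu / GTC Val — nonsynonymous.
Nonsynonymous differences: 2.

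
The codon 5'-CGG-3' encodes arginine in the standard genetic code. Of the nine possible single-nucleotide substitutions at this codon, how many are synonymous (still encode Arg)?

Position 1: AGG → 1 synonymous.
Position 2: none → 0 synonymous.
Position 3: CGU, CGC, CGA → 3 synonymous.
Total: 1 + 0 + 3 = 4.

4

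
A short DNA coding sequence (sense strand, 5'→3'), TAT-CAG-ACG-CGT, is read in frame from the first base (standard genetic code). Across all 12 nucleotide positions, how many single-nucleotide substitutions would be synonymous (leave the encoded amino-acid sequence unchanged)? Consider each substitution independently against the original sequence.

8

Codon 1 (TAT, Tyr): 1 synonymous substitution.
Codon 2 (CAG, Gln): 1 synonymous substitution.
Codon 3 (ACG, Thr): 3 synonymous substitutions.
Codon 4 (CGT, Arg): 3 synonymous substitutions.
Total: 1 + 1 + 3 + 3 = 8.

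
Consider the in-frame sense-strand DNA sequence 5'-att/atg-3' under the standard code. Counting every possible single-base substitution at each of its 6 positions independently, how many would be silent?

2

Codon 1 (ATT, Ile): 2 synonymous substitutions.
Codon 2 (ATG, Met): 0 synonymous substitutions.
Total: 2 + 0 = 2.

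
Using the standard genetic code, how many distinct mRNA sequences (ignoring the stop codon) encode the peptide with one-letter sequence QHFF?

Gln: 2 codons.
His: 2 codons.
Phe: 2 codons.
Phe: 2 codons.
2 × 2 × 2 × 2 = 16.

16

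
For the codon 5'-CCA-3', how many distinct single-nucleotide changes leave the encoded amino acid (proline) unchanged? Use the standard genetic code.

3

Position 1: none → 0 synonymous.
Position 2: none → 0 synonymous.
Position 3: CCU, CCC, CCG → 3 synonymous.
Total: 0 + 0 + 3 = 3.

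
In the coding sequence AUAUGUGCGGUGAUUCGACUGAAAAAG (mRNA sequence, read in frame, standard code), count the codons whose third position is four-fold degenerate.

Codon 1 AUA (Ile): third position 3-fold.
Codon 2 UGU (Cys): third position 2-fold.
Codon 3 GCG (Ala): third position 4-fold.
Codon 4 GUG (Val): third position 4-fold.
Codon 5 AUU (Ile): third position 3-fold.
Codon 6 CGA (Arg): third position 4-fold.
Codon 7 CUG (Leu): third position 4-fold.
Codon 8 AAA (Lys): third position 2-fold.
Codon 9 AAG (Lys): third position 2-fold.
Four-fold degenerate third positions: 4.

4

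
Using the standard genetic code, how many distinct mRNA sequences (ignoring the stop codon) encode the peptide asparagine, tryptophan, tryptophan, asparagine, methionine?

Asn: 2 codons.
Trp: 1 codon.
Trp: 1 codon.
Asn: 2 codons.
Met: 1 codon.
2 × 1 × 1 × 2 × 1 = 4.

4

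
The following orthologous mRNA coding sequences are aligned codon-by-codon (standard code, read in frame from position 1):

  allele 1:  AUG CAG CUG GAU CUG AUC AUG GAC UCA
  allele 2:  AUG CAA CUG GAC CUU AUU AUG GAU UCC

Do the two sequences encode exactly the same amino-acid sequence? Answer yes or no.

Codon 1: AUG Met / AUG Met — identical.
Codon 2: CAG Gln / CAA Gln — synonymous.
Codon 3: CUG Leu / CUG Leu — identical.
Codon 4: GAU Asp / GAC Asp — synonymous.
Codon 5: CUG Leu / CUU Leu — synonymous.
Codon 6: AUC Ile / AUU Ile — synonymous.
Codon 7: AUG Met / AUG Met — identical.
Codon 8: GAC Asp / GAU Asp — synonymous.
Codon 9: UCA Ser / UCC Ser — synonymous.
Nonsynonymous differences: 0 → same protein.

yes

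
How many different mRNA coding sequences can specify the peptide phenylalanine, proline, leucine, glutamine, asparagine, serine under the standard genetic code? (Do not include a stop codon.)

1152

Phe: 2 codons.
Pro: 4 codons.
Leu: 6 codons.
Gln: 2 codons.
Asn: 2 codons.
Ser: 6 codons.
2 × 4 × 6 × 2 × 2 × 6 = 1152.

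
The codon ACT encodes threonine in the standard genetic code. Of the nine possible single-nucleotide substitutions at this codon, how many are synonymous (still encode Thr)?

3

Position 1: none → 0 synonymous.
Position 2: none → 0 synonymous.
Position 3: ACC, ACA, ACG → 3 synonymous.
Total: 0 + 0 + 3 = 3.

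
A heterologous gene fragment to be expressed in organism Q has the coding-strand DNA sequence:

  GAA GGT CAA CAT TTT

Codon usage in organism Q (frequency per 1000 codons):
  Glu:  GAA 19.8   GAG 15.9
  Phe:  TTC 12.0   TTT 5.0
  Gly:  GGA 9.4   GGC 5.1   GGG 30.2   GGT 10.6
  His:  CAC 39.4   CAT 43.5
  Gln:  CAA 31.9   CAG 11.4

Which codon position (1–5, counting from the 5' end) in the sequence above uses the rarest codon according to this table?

5

Codon 1 GAA (Glu): 19.8 per 1000.
Codon 2 GGT (Gly): 10.6 per 1000.
Codon 3 CAA (Gln): 31.9 per 1000.
Codon 4 CAT (His): 43.5 per 1000.
Codon 5 TTT (Phe): 5.0 per 1000.
Lowest frequency is 5.0 at codon 5.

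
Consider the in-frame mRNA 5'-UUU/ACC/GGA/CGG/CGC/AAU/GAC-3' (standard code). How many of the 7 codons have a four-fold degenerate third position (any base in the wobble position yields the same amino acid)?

Codon 1 UUU (Phe): third position 2-fold.
Codon 2 ACC (Thr): third position 4-fold.
Codon 3 GGA (Gly): third position 4-fold.
Codon 4 CGG (Arg): third position 4-fold.
Codon 5 CGC (Arg): third position 4-fold.
Codon 6 AAU (Asn): third position 2-fold.
Codon 7 GAC (Asp): third position 2-fold.
Four-fold degenerate third positions: 4.

4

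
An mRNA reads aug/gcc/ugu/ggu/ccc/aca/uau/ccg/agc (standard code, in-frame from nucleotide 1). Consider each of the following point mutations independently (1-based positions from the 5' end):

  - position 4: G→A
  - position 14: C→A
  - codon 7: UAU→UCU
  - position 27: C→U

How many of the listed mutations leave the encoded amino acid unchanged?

1

Codon 2: GCC (Ala) → ACC (Thr) — missense.
Codon 5: CCC (Pro) → CAC (His) — missense.
Codon 7: UAU (Tyr) → UCU (Ser) — missense.
Codon 9: AGC (Ser) → AGU (Ser) — synonymous.
Synonymous: 1 of 4.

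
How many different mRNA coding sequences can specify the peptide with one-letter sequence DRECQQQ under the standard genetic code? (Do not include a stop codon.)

384

Asp: 2 codons.
Arg: 6 codons.
Glu: 2 codons.
Cys: 2 codons.
Gln: 2 codons.
Gln: 2 codons.
Gln: 2 codons.
2 × 6 × 2 × 2 × 2 × 2 × 2 = 384.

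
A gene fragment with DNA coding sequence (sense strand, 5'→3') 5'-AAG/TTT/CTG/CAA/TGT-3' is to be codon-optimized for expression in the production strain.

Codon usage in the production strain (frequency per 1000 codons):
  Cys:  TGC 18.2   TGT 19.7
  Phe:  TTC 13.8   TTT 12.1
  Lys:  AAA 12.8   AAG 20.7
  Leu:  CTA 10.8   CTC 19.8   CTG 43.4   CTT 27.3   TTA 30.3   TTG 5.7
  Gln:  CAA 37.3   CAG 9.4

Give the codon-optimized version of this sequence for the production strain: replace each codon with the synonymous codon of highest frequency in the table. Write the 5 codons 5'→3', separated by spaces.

AAG TTC CTG CAA TGT

Codon 1 (Lys): best is AAG at 20.7.
Codon 2 (Phe): best is TTC at 13.8.
Codon 3 (Leu): best is CTG at 43.4.
Codon 4 (Gln): best is CAA at 37.3.
Codon 5 (Cys): best is TGT at 19.7.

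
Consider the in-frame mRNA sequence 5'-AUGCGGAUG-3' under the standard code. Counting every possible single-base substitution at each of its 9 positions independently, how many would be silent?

4

Codon 1 (AUG, Met): 0 synonymous substitutions.
Codon 2 (CGG, Arg): 4 synonymous substitutions.
Codon 3 (AUG, Met): 0 synonymous substitutions.
Total: 0 + 4 + 0 = 4.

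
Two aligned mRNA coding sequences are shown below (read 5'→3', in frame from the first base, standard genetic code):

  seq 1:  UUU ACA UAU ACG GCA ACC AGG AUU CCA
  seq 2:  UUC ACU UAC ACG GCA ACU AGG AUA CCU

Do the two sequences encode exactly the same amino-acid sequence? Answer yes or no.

Codon 1: UUU Phe / UUC Phe — synonymous.
Codon 2: ACA Thr / ACU Thr — synonymous.
Codon 3: UAU Tyr / UAC Tyr — synonymous.
Codon 4: ACG Thr / ACG Thr — identical.
Codon 5: GCA Ala / GCA Ala — identical.
Codon 6: ACC Thr / ACU Thr — synonymous.
Codon 7: AGG Arg / AGG Arg — identical.
Codon 8: AUU Ile / AUA Ile — synonymous.
Codon 9: CCA Pro / CCU Pro — synonymous.
Nonsynonymous differences: 0 → same protein.

yes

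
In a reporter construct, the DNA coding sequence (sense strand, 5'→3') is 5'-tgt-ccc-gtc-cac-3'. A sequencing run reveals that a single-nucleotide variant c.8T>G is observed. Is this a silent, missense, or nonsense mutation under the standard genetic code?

Position 8 falls in codon 3: GTC → Val.
After the substitution the codon is GGC → Gly.
Val ≠ Gly, so this is a missense mutation.

missense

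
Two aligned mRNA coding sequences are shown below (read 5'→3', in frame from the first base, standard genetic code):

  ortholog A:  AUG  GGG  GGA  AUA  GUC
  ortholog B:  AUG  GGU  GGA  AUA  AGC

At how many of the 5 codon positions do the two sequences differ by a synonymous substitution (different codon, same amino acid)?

Codon 1: AUG Met / AUG Met — identical.
Codon 2: GGG Gly / GGU Gly — synonymous.
Codon 3: GGA Gly / GGA Gly — identical.
Codon 4: AUA Ile / AUA Ile — identical.
Codon 5: GUC Val / AGC Ser — nonsynonymous.
Synonymous differences: 1.

1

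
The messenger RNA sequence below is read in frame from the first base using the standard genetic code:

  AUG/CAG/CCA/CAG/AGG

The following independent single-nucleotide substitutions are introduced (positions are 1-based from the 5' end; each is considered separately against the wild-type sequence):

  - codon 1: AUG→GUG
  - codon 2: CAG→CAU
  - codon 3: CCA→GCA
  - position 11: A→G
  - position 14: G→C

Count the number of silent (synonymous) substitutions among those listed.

Codon 1: AUG (Met) → GUG (Val) — missense.
Codon 2: CAG (Gln) → CAU (His) — missense.
Codon 3: CCA (Pro) → GCA (Ala) — missense.
Codon 4: CAG (Gln) → CGG (Arg) — missense.
Codon 5: AGG (Arg) → ACG (Thr) — missense.
Synonymous: 0 of 5.

0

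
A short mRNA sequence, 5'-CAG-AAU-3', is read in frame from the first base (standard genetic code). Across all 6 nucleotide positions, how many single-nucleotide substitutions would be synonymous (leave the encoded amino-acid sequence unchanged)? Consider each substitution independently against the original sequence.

2

Codon 1 (CAG, Gln): 1 synonymous substitution.
Codon 2 (AAU, Asn): 1 synonymous substitution.
Total: 1 + 1 = 2.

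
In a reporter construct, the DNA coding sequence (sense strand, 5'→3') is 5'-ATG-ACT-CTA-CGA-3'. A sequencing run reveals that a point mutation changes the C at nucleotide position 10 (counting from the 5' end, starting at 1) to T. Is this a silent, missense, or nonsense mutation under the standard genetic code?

Position 10 falls in codon 4: CGA → Arg.
After the substitution the codon is TGA → Stop.
The new codon is a stop codon, so this is a nonsense mutation.

nonsense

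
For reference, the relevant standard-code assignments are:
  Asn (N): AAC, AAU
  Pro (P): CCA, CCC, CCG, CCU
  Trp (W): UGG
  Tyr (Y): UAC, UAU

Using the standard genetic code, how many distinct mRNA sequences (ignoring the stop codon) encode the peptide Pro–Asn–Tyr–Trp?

Pro: 4 codons.
Asn: 2 codons.
Tyr: 2 codons.
Trp: 1 codon.
4 × 2 × 2 × 1 = 16.

16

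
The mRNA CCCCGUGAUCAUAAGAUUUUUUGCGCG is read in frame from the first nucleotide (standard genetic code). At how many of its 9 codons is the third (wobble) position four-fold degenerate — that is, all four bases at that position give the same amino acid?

3

Codon 1 CCC (Pro): third position 4-fold.
Codon 2 CGU (Arg): third position 4-fold.
Codon 3 GAU (Asp): third position 2-fold.
Codon 4 CAU (His): third position 2-fold.
Codon 5 AAG (Lys): third position 2-fold.
Codon 6 AUU (Ile): third position 3-fold.
Codon 7 UUU (Phe): third position 2-fold.
Codon 8 UGC (Cys): third position 2-fold.
Codon 9 GCG (Ala): third position 4-fold.
Four-fold degenerate third positions: 3.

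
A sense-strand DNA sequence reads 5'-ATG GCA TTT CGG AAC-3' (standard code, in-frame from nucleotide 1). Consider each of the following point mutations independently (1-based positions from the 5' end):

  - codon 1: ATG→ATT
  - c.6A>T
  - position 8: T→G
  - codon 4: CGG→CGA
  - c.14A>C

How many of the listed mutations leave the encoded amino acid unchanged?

2

Codon 1: ATG (Met) → ATT (Ile) — missense.
Codon 2: GCA (Ala) → GCT (Ala) — synonymous.
Codon 3: TTT (Phe) → TGT (Cys) — missense.
Codon 4: CGG (Arg) → CGA (Arg) — synonymous.
Codon 5: AAC (Asn) → ACC (Thr) — missense.
Synonymous: 2 of 5.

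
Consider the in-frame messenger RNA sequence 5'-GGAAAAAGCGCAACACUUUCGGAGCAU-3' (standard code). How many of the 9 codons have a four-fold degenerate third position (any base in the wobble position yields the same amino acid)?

Codon 1 GGA (Gly): third position 4-fold.
Codon 2 AAA (Lys): third position 2-fold.
Codon 3 AGC (Ser): third position 2-fold.
Codon 4 GCA (Ala): third position 4-fold.
Codon 5 ACA (Thr): third position 4-fold.
Codon 6 CUU (Leu): third position 4-fold.
Codon 7 UCG (Ser): third position 4-fold.
Codon 8 GAG (Glu): third position 2-fold.
Codon 9 CAU (His): third position 2-fold.
Four-fold degenerate third positions: 5.

5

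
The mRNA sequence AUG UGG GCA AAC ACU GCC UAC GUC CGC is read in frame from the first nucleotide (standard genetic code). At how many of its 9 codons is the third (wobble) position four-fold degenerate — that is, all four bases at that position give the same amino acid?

5

Codon 1 AUG (Met): third position 1-fold.
Codon 2 UGG (Trp): third position 1-fold.
Codon 3 GCA (Ala): third position 4-fold.
Codon 4 AAC (Asn): third position 2-fold.
Codon 5 ACU (Thr): third position 4-fold.
Codon 6 GCC (Ala): third position 4-fold.
Codon 7 UAC (Tyr): third position 2-fold.
Codon 8 GUC (Val): third position 4-fold.
Codon 9 CGC (Arg): third position 4-fold.
Four-fold degenerate third positions: 5.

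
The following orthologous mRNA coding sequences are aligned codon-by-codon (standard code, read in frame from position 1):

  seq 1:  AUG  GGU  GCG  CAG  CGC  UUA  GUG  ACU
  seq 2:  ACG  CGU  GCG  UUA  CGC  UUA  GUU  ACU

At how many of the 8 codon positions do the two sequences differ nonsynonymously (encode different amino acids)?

3

Codon 1: AUG Met / ACG Thr — nonsynonymous.
Codon 2: GGU Gly / CGU Arg — nonsynonymous.
Codon 3: GCG Ala / GCG Ala — identical.
Codon 4: CAG Gln / UUA Leu — nonsynonymous.
Codon 5: CGC Arg / CGC Arg — identical.
Codon 6: UUA Leu / UUA Leu — identical.
Codon 7: GUG Val / GUU Val — synonymous.
Codon 8: ACU Thr / ACU Thr — identical.
Nonsynonymous differences: 3.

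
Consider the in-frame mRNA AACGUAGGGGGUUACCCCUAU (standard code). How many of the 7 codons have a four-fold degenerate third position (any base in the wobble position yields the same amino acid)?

4

Codon 1 AAC (Asn): third position 2-fold.
Codon 2 GUA (Val): third position 4-fold.
Codon 3 GGG (Gly): third position 4-fold.
Codon 4 GGU (Gly): third position 4-fold.
Codon 5 UAC (Tyr): third position 2-fold.
Codon 6 CCC (Pro): third position 4-fold.
Codon 7 UAU (Tyr): third position 2-fold.
Four-fold degenerate third positions: 4.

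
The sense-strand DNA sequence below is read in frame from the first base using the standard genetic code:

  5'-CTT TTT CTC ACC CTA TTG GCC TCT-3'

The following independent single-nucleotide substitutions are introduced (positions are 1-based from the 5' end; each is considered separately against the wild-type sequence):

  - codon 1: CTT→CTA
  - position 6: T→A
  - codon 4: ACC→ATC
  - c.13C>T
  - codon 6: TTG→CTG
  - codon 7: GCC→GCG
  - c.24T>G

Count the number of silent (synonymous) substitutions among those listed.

5

Codon 1: CTT (Leu) → CTA (Leu) — synonymous.
Codon 2: TTT (Phe) → TTA (Leu) — missense.
Codon 4: ACC (Thr) → ATC (Ile) — missense.
Codon 5: CTA (Leu) → TTA (Leu) — synonymous.
Codon 6: TTG (Leu) → CTG (Leu) — synonymous.
Codon 7: GCC (Ala) → GCG (Ala) — synonymous.
Codon 8: TCT (Ser) → TCG (Ser) — synonymous.
Synonymous: 5 of 7.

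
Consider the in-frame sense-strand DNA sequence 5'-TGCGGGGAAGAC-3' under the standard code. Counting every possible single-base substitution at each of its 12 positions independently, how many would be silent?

Codon 1 (TGC, Cys): 1 synonymous substitution.
Codon 2 (GGG, Gly): 3 synonymous substitutions.
Codon 3 (GAA, Glu): 1 synonymous substitution.
Codon 4 (GAC, Asp): 1 synonymous substitution.
Total: 1 + 3 + 1 + 1 = 6.

6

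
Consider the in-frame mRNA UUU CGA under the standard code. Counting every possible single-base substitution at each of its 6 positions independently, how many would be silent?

Codon 1 (UUU, Phe): 1 synonymous substitution.
Codon 2 (CGA, Arg): 4 synonymous substitutions.
Total: 1 + 4 = 5.

5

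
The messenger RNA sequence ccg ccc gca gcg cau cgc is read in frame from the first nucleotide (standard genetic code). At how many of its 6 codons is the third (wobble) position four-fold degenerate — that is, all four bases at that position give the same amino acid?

Codon 1 CCG (Pro): third position 4-fold.
Codon 2 CCC (Pro): third position 4-fold.
Codon 3 GCA (Ala): third position 4-fold.
Codon 4 GCG (Ala): third position 4-fold.
Codon 5 CAU (His): third position 2-fold.
Codon 6 CGC (Arg): third position 4-fold.
Four-fold degenerate third positions: 5.

5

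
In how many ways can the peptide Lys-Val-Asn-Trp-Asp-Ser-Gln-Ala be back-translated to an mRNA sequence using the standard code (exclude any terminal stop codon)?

Lys: 2 codons.
Val: 4 codons.
Asn: 2 codons.
Trp: 1 codon.
Asp: 2 codons.
Ser: 6 codons.
Gln: 2 codons.
Ala: 4 codons.
2 × 4 × 2 × 1 × 2 × 6 × 2 × 4 = 1536.

1536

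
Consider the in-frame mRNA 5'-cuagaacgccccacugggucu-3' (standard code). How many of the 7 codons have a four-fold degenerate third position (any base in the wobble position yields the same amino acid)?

Codon 1 CUA (Leu): third position 4-fold.
Codon 2 GAA (Glu): third position 2-fold.
Codon 3 CGC (Arg): third position 4-fold.
Codon 4 CCC (Pro): third position 4-fold.
Codon 5 ACU (Thr): third position 4-fold.
Codon 6 GGG (Gly): third position 4-fold.
Codon 7 UCU (Ser): third position 4-fold.
Four-fold degenerate third positions: 6.

6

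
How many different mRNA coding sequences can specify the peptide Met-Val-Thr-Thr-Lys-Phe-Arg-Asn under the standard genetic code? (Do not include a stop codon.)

3072

Met: 1 codon.
Val: 4 codons.
Thr: 4 codons.
Thr: 4 codons.
Lys: 2 codons.
Phe: 2 codons.
Arg: 6 codons.
Asn: 2 codons.
1 × 4 × 4 × 4 × 2 × 2 × 6 × 2 = 3072.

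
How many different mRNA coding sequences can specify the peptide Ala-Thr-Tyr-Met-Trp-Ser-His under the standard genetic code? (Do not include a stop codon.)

Ala: 4 codons.
Thr: 4 codons.
Tyr: 2 codons.
Met: 1 codon.
Trp: 1 codon.
Ser: 6 codons.
His: 2 codons.
4 × 4 × 2 × 1 × 1 × 6 × 2 = 384.

384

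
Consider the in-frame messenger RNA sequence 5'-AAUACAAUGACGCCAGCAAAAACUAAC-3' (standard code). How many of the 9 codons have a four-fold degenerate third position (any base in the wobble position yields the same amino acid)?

Codon 1 AAU (Asn): third position 2-fold.
Codon 2 ACA (Thr): third position 4-fold.
Codon 3 AUG (Met): third position 1-fold.
Codon 4 ACG (Thr): third position 4-fold.
Codon 5 CCA (Pro): third position 4-fold.
Codon 6 GCA (Ala): third position 4-fold.
Codon 7 AAA (Lys): third position 2-fold.
Codon 8 ACU (Thr): third position 4-fold.
Codon 9 AAC (Asn): third position 2-fold.
Four-fold degenerate third positions: 5.

5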